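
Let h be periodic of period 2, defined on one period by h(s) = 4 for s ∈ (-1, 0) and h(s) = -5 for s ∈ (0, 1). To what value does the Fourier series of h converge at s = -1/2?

h is continuous at s = -1/2 with value 4, so the series converges to 4 there.

4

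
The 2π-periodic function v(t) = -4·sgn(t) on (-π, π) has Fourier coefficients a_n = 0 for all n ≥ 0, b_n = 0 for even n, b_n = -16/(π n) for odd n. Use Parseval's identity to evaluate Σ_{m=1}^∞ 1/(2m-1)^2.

pi**2/8

Parseval: Σ b_n^2 = (1/π) ∫_{-π}^{π} v(t)^2 dt = 32.
Only odd n contribute, with b_n^2 = 256/(π^2 n^2), so Σ_{m≥1} 1/(2m-1)^2 = π^2·(32)/256 = pi**2/8.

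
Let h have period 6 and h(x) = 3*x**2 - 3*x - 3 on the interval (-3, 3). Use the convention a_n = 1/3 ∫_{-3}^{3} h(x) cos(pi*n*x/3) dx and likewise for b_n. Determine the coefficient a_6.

a_6 = 1/3 ∫_{-3}^{3} h(x) cos(2*pi*x) dx.
Integrating by parts twice (tabular method), an antiderivative of (3*x**2 - 3*x - 3) cos(2*pi*x) is 3*x**2*sin(2*pi*x)/(2*pi) - 3*x*sin(2*pi*x)/(2*pi) + 3*x*cos(2*pi*x)/(2*pi**2) - 3*sin(2*pi*x)/(2*pi) - 3*sin(2*pi*x)/(4*pi**3) - 3*cos(2*pi*x)/(4*pi**2); evaluating from -3 to 3: ∫_{-3}^{3} (3*x**2 - 3*x - 3) cos(2*pi*x) dx = (15/(4*pi**2)) - (-21/(4*pi**2)) = 9/pi**2.
Hence a_6 = (1/3)·(9/pi**2) = 3/pi**2.

3/pi**2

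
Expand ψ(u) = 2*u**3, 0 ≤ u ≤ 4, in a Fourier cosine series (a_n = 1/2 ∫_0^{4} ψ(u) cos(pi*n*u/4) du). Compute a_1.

768*(4 - pi**2)/pi**4

a_1 = 1/2 ∫_0^{4} (2*u**3) cos(pi*u/4) du.
Integrating by parts three times (tabular method), an antiderivative of (2*u**3) cos(pi*u/4) is 8*u**3*sin(pi*u/4)/pi + 96*u**2*cos(pi*u/4)/pi**2 - 768*u*sin(pi*u/4)/pi**3 - 3072*cos(pi*u/4)/pi**4; evaluating from 0 to 4: ∫_{0}^{4} (2*u**3) cos(pi*u/4) du = (1536*(2 - pi**2)/pi**4) - (-3072/pi**4) = 1536*(4 - pi**2)/pi**4.
Hence a_1 = (1/2)·(1536*(4 - pi**2)/pi**4) = 768*(4 - pi**2)/pi**4.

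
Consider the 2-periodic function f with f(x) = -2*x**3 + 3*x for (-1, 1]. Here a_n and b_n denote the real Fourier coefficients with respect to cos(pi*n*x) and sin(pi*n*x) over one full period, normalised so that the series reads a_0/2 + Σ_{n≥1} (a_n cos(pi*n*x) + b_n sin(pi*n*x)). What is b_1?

2/pi + 24/pi**3

b_1 = ∫_{-1}^{1} f(x) sin(pi*x) dx.
f is odd and sin(pi*x) is odd, so the integrand is even and b_1 = 2 ∫_0^{1} f(x) sin(pi*x) dx.
Integrating by parts three times (tabular method), an antiderivative of (-2*x**3 + 3*x) sin(pi*x) is 2*x**3*cos(pi*x)/pi - 6*x**2*sin(pi*x)/pi**2 - 3*x*cos(pi*x)/pi - 12*x*cos(pi*x)/pi**3 + 12*sin(pi*x)/pi**4 + 3*sin(pi*x)/pi**2; evaluating from 0 to 1: ∫_{0}^{1} (-2*x**3 + 3*x) sin(pi*x) dx = ((pi**2 + 12)/pi**3) - (0) = (pi**2 + 12)/pi**3.
Hence b_1 = 2·((pi**2 + 12)/pi**3) = 2/pi + 24/pi**3.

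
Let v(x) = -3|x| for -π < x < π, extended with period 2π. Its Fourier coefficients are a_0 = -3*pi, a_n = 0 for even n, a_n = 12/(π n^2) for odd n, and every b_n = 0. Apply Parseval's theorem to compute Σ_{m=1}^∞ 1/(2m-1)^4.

pi**4/96

Parseval: a_0^2/2 + Σ a_n^2 = (1/π) ∫_{-π}^{π} v(x)^2 dx = 6*pi**2.
Subtract a_0^2/2 = 9*pi**2/2: Σ a_n^2 = 3*pi**2/2.
Only odd n contribute, with a_n^2 = 144/(π^2 n^4), so Σ_{m≥1} 1/(2m-1)^4 = π^2·(3*pi**2/2)/144 = pi**4/96.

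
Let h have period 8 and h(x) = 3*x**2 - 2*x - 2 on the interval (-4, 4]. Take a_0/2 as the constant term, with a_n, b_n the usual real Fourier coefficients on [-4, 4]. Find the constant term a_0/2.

a_0 = 1/4 ∫_{-4}^{4} h(x) dx = 1/4 · (112) = 28.
So the constant term a_0/2 = 14.

14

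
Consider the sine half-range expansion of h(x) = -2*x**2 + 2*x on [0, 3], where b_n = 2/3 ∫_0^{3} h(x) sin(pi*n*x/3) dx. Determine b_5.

b_5 = 2/3 ∫_0^{3} (-2*x**2 + 2*x) sin(5*pi*x/3) dx.
Integrating by parts twice (tabular method), an antiderivative of (-2*x**2 + 2*x) sin(5*pi*x/3) is 6*x**2*cos(5*pi*x/3)/(5*pi) - 36*x*sin(5*pi*x/3)/(25*pi**2) - 6*x*cos(5*pi*x/3)/(5*pi) + 18*sin(5*pi*x/3)/(25*pi**2) - 108*cos(5*pi*x/3)/(125*pi**3); evaluating from 0 to 3: ∫_{0}^{3} (-2*x**2 + 2*x) sin(5*pi*x/3) dx = (36*(3 - 25*pi**2)/(125*pi**3)) - (-108/(125*pi**3)) = 36*(6 - 25*pi**2)/(125*pi**3).
Hence b_5 = (2/3)·(36*(6 - 25*pi**2)/(125*pi**3)) = 24*(6 - 25*pi**2)/(125*pi**3).

24*(6 - 25*pi**2)/(125*pi**3)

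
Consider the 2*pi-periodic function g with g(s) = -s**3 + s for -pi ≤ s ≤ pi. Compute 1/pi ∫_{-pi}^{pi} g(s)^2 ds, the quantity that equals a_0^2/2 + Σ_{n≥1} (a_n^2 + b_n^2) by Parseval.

1/pi ∫_{-pi}^{pi} g(s)^2 ds = 1/pi · (2*pi**3*(-42*pi**2 + 35 + 15*pi**4)/105) = 2*pi**2*(-42*pi**2 + 35 + 15*pi**4)/105.

2*pi**2*(-42*pi**2 + 35 + 15*pi**4)/105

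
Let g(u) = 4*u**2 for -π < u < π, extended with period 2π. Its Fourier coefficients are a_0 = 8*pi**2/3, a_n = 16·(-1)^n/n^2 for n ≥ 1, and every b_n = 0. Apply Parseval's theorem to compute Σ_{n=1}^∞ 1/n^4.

pi**4/90

Parseval: a_0^2/2 + Σ a_n^2 = (1/π) ∫_{-π}^{π} g(u)^2 du = 32*pi**4/5.
Subtract a_0^2/2 = 32*pi**4/9: Σ a_n^2 = 128*pi**4/45.
Since a_n^2 = 256/n^4, Σ 1/n^4 = pi**4/90.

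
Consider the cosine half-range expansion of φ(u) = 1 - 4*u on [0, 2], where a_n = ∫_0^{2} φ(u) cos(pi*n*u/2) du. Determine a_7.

32/(49*pi**2)

a_7 = ∫_0^{2} (1 - 4*u) cos(7*pi*u/2) du.
Integrating by parts (boundary term plus one more integral), an antiderivative of (1 - 4*u) cos(7*pi*u/2) is -8*u*sin(7*pi*u/2)/(7*pi) + 2*sin(7*pi*u/2)/(7*pi) - 16*cos(7*pi*u/2)/(49*pi**2); evaluating from 0 to 2: ∫_{0}^{2} (1 - 4*u) cos(7*pi*u/2) du = (16/(49*pi**2)) - (-16/(49*pi**2)) = 32/(49*pi**2).
Hence a_7 = 32/(49*pi**2).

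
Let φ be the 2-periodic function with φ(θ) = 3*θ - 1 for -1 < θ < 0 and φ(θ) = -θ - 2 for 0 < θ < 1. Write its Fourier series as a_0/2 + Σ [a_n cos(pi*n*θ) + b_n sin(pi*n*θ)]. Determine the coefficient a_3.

8/(9*pi**2)

a_3 = ∫_{-1}^{1} φ(θ) cos(3*pi*θ) dθ.
Split the integral at the breakpoints.
Integrating by parts (boundary term plus one more integral), an antiderivative of (3*θ - 1) cos(3*pi*θ) is θ*sin(3*pi*θ)/pi - sin(3*pi*θ)/(3*pi) + cos(3*pi*θ)/(3*pi**2); evaluating from -1 to 0: ∫_{-1}^{0} (3*θ - 1) cos(3*pi*θ) dθ = (1/(3*pi**2)) - (-1/(3*pi**2)) = 2/(3*pi**2).
Integrating by parts (boundary term plus one more integral), an antiderivative of (-θ - 2) cos(3*pi*θ) is -θ*sin(3*pi*θ)/(3*pi) - 2*sin(3*pi*θ)/(3*pi) - cos(3*pi*θ)/(9*pi**2); evaluating from 0 to 1: ∫_{0}^{1} (-θ - 2) cos(3*pi*θ) dθ = (1/(9*pi**2)) - (-1/(9*pi**2)) = 2/(9*pi**2).
Summing the pieces gives a_3 = 8/(9*pi**2).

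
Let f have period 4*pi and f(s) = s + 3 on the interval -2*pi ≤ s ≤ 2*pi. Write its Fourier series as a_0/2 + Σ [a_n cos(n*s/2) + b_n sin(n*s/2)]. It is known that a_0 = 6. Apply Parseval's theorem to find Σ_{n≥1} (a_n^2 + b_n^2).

8*pi**2/3

Parseval: a_0^2/2 + Σ_{n≥1} (a_n^2+b_n^2) = (1/(2*pi)) ∫_{-2*pi}^{2*pi} f(s)^2 ds = 18 + 8*pi**2/3.
Subtract a_0^2/2 = 18: Σ (a_n^2+b_n^2) = 8*pi**2/3.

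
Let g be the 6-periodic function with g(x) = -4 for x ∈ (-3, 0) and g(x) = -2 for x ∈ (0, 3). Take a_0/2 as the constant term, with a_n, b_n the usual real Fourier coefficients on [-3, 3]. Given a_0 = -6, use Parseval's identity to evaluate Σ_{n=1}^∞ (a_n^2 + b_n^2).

2

Parseval: a_0^2/2 + Σ_{n≥1} (a_n^2+b_n^2) = 1/3 ∫_{-3}^{3} g(x)^2 dx = 20.
Subtract a_0^2/2 = 18: Σ (a_n^2+b_n^2) = 2.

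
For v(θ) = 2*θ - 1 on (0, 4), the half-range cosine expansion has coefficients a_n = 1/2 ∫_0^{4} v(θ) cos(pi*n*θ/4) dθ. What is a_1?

-32/pi**2

a_1 = 1/2 ∫_0^{4} (2*θ - 1) cos(pi*θ/4) dθ.
Integrating by parts (boundary term plus one more integral), an antiderivative of (2*θ - 1) cos(pi*θ/4) is 8*θ*sin(pi*θ/4)/pi - 4*sin(pi*θ/4)/pi + 32*cos(pi*θ/4)/pi**2; evaluating from 0 to 4: ∫_{0}^{4} (2*θ - 1) cos(pi*θ/4) dθ = (-32/pi**2) - (32/pi**2) = -64/pi**2.
Hence a_1 = (1/2)·(-64/pi**2) = -32/pi**2.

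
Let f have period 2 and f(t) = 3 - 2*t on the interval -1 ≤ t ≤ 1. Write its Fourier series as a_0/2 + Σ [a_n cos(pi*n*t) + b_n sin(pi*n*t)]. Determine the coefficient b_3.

-4/(3*pi)

b_3 = ∫_{-1}^{1} f(t) sin(3*pi*t) dt.
Integrating by parts (boundary term plus one more integral), an antiderivative of (3 - 2*t) sin(3*pi*t) is 2*t*cos(3*pi*t)/(3*pi) - 2*sin(3*pi*t)/(9*pi**2) - cos(3*pi*t)/pi; evaluating from -1 to 1: ∫_{-1}^{1} (3 - 2*t) sin(3*pi*t) dt = (1/(3*pi)) - (5/(3*pi)) = -4/(3*pi).
Hence b_3 = -4/(3*pi).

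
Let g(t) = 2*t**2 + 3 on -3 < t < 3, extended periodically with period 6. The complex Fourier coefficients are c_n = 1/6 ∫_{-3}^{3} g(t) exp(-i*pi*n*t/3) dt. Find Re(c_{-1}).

-36/pi**2

Since g is real-valued, Re(c_{-1}) = 1/6 ∫_{-3}^{3} g(t) cos(-pi*t/3) dt = a_{1}/2.
g is even and cos(-pi*t/3) is even, so the integrand is even: ∫_{-3}^{3} g(t) cos(-pi*t/3) dt = 2∫_0^{3} g(t) cos(-pi*t/3) dt.
Integrating by parts twice (tabular method), an antiderivative of (2*t**2 + 3) cos(-pi*t/3) is 6*t**2*sin(pi*t/3)/pi + 36*t*cos(pi*t/3)/pi**2 - 108*sin(pi*t/3)/pi**3 + 9*sin(pi*t/3)/pi; evaluating from 0 to 3: ∫_{0}^{3} (2*t**2 + 3) cos(-pi*t/3) dt = (-108/pi**2) - (0) = -108/pi**2.
So ∫_{-3}^{3} g(t) cos(-pi*t/3) dt = -216/pi**2.
Hence Re(c_{-1}) = (1/6)·(-216/pi**2) = -36/pi**2.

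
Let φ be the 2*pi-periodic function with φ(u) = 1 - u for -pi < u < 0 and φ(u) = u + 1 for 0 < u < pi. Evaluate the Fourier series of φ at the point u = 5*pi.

u = 5*pi differs from u = pi by 2 full period(s), and the series is 2*pi-periodic.
φ is continuous at u = pi with value 1 + pi, so the series converges to 1 + pi there.

1 + pi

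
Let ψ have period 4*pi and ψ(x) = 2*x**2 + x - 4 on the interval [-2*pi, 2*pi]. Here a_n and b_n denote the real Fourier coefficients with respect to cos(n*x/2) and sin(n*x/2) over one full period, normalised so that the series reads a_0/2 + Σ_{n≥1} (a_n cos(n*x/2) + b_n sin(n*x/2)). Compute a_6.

8/9

a_6 = (1/(2*pi)) ∫_{-2*pi}^{2*pi} ψ(x) cos(3*x) dx.
Integrating by parts twice (tabular method), an antiderivative of (2*x**2 + x - 4) cos(3*x) is 2*x**2*sin(3*x)/3 + x*sin(3*x)/3 + 4*x*cos(3*x)/9 - 40*sin(3*x)/27 + cos(3*x)/9; evaluating from -2*pi to 2*pi: ∫_{-2*pi}^{2*pi} (2*x**2 + x - 4) cos(3*x) dx = (1/9 + 8*pi/9) - (1/9 - 8*pi/9) = 16*pi/9.
Hence a_6 = (1/(2*pi))·(16*pi/9) = 8/9.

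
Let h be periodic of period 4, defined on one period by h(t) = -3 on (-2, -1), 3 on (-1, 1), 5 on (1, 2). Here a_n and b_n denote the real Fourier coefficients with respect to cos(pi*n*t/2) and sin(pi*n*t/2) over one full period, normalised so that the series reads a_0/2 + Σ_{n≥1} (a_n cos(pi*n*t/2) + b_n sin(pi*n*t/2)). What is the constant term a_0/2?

2

a_0 = 1/2 ∫_{-2}^{2} h(t) dt = 1/2 · (8) = 4.
So the constant term a_0/2 = 2.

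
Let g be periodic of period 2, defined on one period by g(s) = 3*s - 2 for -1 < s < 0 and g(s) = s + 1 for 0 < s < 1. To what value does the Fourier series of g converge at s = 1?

-3/2

s = 1 differs from s = -1 by 1 full period(s), and the series is 2-periodic.
At s = -1 the one-sided limits are g(-1^-) = 2 and g(-1^+) = -5.
By Dirichlet's theorem the series converges to their average, [(2) + (-5)]/2 = -3/2.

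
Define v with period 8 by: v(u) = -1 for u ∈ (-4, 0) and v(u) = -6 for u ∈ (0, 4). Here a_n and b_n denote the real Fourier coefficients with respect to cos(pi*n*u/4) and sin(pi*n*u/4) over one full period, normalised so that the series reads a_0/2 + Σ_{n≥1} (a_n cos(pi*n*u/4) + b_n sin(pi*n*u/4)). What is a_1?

0

a_1 = 1/4 ∫_{-4}^{4} v(u) cos(pi*u/4) du.
Split the integral at the breakpoints.
Directly, an antiderivative of (-1) cos(pi*u/4) is -4*sin(pi*u/4)/pi; evaluating from -4 to 0: ∫_{-4}^{0} (-1) cos(pi*u/4) du = (0) - (0) = 0.
Directly, an antiderivative of (-6) cos(pi*u/4) is -24*sin(pi*u/4)/pi; evaluating from 0 to 4: ∫_{0}^{4} (-6) cos(pi*u/4) du = (0) - (0) = 0.
Summing the pieces and multiplying by (1/4) gives a_1 = 0.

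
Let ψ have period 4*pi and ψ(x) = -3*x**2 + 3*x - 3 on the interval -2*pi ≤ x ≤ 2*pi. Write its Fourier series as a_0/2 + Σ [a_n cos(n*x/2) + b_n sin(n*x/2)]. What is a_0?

-8*pi**2 - 6

a_0 = (1/(2*pi)) ∫_{-2*pi}^{2*pi} ψ(x) dx = (1/(2*pi)) · (-16*pi**3 - 12*pi) = -8*pi**2 - 6.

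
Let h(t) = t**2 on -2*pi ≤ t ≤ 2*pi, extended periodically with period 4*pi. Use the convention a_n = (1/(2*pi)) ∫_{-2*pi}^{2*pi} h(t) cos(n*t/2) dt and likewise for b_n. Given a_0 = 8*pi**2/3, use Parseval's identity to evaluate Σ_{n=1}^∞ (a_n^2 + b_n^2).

Parseval: a_0^2/2 + Σ_{n≥1} (a_n^2+b_n^2) = (1/(2*pi)) ∫_{-2*pi}^{2*pi} h(t)^2 dt = 32*pi**4/5.
Subtract a_0^2/2 = 32*pi**4/9: Σ (a_n^2+b_n^2) = 128*pi**4/45.

128*pi**4/45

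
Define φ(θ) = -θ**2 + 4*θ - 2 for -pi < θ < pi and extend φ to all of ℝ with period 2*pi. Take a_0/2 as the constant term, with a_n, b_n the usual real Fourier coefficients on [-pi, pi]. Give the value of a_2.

-1

a_2 = 1/pi ∫_{-pi}^{pi} φ(θ) cos(2*θ) dθ.
Integrating by parts twice (tabular method), an antiderivative of (-θ**2 + 4*θ - 2) cos(2*θ) is -θ**2*sin(2*θ)/2 + 2*θ*sin(2*θ) - θ*cos(2*θ)/2 - 3*sin(2*θ)/4 + cos(2*θ); evaluating from -pi to pi: ∫_{-pi}^{pi} (-θ**2 + 4*θ - 2) cos(2*θ) dθ = (1 - pi/2) - (1 + pi/2) = -pi.
Hence a_2 = (1/pi)·(-pi) = -1.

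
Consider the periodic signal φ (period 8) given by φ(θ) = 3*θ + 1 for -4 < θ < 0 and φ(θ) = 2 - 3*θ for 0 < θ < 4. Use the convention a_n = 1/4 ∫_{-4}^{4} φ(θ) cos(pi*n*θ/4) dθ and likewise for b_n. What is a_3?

a_3 = 1/4 ∫_{-4}^{4} φ(θ) cos(3*pi*θ/4) dθ.
Split the integral at the breakpoints.
Integrating by parts (boundary term plus one more integral), an antiderivative of (3*θ + 1) cos(3*pi*θ/4) is 4*θ*sin(3*pi*θ/4)/pi + 4*sin(3*pi*θ/4)/(3*pi) + 16*cos(3*pi*θ/4)/(3*pi**2); evaluating from -4 to 0: ∫_{-4}^{0} (3*θ + 1) cos(3*pi*θ/4) dθ = (16/(3*pi**2)) - (-16/(3*pi**2)) = 32/(3*pi**2).
Integrating by parts (boundary term plus one more integral), an antiderivative of (2 - 3*θ) cos(3*pi*θ/4) is -4*θ*sin(3*pi*θ/4)/pi + 8*sin(3*pi*θ/4)/(3*pi) - 16*cos(3*pi*θ/4)/(3*pi**2); evaluating from 0 to 4: ∫_{0}^{4} (2 - 3*θ) cos(3*pi*θ/4) dθ = (16/(3*pi**2)) - (-16/(3*pi**2)) = 32/(3*pi**2).
Summing the pieces and multiplying by (1/4) gives a_3 = 16/(3*pi**2).

16/(3*pi**2)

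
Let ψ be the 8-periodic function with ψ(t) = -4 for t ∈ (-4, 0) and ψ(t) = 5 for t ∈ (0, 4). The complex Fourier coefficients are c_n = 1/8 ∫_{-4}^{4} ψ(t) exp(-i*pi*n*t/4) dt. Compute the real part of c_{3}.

Since ψ is real-valued, Re(c_{3}) = 1/8 ∫_{-4}^{4} ψ(t) cos(3*pi*t/4) dt = a_{3}/2.
Split the integral at the breakpoints.
Directly, an antiderivative of (-4) cos(3*pi*t/4) is -16*sin(3*pi*t/4)/(3*pi); evaluating from -4 to 0: ∫_{-4}^{0} (-4) cos(3*pi*t/4) dt = (0) - (0) = 0.
Directly, an antiderivative of (5) cos(3*pi*t/4) is 20*sin(3*pi*t/4)/(3*pi); evaluating from 0 to 4: ∫_{0}^{4} (5) cos(3*pi*t/4) dt = (0) - (0) = 0.
So ∫_{-4}^{4} ψ(t) cos(3*pi*t/4) dt = 0.
Hence Re(c_{3}) = (1/8)·(0) = 0.

0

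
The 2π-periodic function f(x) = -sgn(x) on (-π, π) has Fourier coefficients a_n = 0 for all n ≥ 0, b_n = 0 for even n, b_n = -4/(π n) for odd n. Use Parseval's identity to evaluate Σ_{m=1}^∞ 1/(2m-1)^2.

pi**2/8

Parseval: Σ b_n^2 = (1/π) ∫_{-π}^{π} f(x)^2 dx = 2.
Only odd n contribute, with b_n^2 = 16/(π^2 n^2), so Σ_{m≥1} 1/(2m-1)^2 = π^2·(2)/16 = pi**2/8.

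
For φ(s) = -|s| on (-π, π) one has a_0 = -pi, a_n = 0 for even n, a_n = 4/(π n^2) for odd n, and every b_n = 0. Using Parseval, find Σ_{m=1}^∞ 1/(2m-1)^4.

pi**4/96

Parseval: a_0^2/2 + Σ a_n^2 = (1/π) ∫_{-π}^{π} φ(s)^2 ds = 2*pi**2/3.
Subtract a_0^2/2 = pi**2/2: Σ a_n^2 = pi**2/6.
Only odd n contribute, with a_n^2 = 16/(π^2 n^4), so Σ_{m≥1} 1/(2m-1)^4 = π^2·(pi**2/6)/16 = pi**4/96.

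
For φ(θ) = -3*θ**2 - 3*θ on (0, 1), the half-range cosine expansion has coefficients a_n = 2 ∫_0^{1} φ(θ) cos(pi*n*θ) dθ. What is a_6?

-1/(3*pi**2)

a_6 = 2 ∫_0^{1} (-3*θ**2 - 3*θ) cos(6*pi*θ) dθ.
Integrating by parts twice (tabular method), an antiderivative of (-3*θ**2 - 3*θ) cos(6*pi*θ) is -θ**2*sin(6*pi*θ)/(2*pi) - θ*sin(6*pi*θ)/(2*pi) - θ*cos(6*pi*θ)/(6*pi**2) + sin(6*pi*θ)/(36*pi**3) - cos(6*pi*θ)/(12*pi**2); evaluating from 0 to 1: ∫_{0}^{1} (-3*θ**2 - 3*θ) cos(6*pi*θ) dθ = (-1/(4*pi**2)) - (-1/(12*pi**2)) = -1/(6*pi**2).
Hence a_6 = 2·(-1/(6*pi**2)) = -1/(3*pi**2).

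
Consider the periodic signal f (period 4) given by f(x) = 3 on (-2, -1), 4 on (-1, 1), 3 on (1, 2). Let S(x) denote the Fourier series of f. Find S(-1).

7/2

At x = -1 the one-sided limits are f(-1^-) = 3 and f(-1^+) = 4.
By Dirichlet's theorem the series converges to their average, [(3) + (4)]/2 = 7/2.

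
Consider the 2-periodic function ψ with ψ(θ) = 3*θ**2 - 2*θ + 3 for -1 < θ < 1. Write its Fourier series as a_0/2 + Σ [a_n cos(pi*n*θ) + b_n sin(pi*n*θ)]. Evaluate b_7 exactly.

b_7 = ∫_{-1}^{1} ψ(θ) sin(7*pi*θ) dθ.
Integrating by parts twice (tabular method), an antiderivative of (3*θ**2 - 2*θ + 3) sin(7*pi*θ) is -3*θ**2*cos(7*pi*θ)/(7*pi) + 6*θ*sin(7*pi*θ)/(49*pi**2) + 2*θ*cos(7*pi*θ)/(7*pi) - 2*sin(7*pi*θ)/(49*pi**2) - 3*cos(7*pi*θ)/(7*pi) + 6*cos(7*pi*θ)/(343*pi**3); evaluating from -1 to 1: ∫_{-1}^{1} (3*θ**2 - 2*θ + 3) sin(7*pi*θ) dθ = (2*(-3 + 98*pi**2)/(343*pi**3)) - (2*(-3 + 196*pi**2)/(343*pi**3)) = -4/(7*pi).
Hence b_7 = -4/(7*pi).

-4/(7*pi)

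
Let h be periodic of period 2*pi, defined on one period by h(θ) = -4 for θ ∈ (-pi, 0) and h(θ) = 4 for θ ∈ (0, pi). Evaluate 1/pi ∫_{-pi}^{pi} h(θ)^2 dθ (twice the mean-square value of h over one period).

32

1/pi ∫_{-pi}^{pi} h(θ)^2 dθ = 1/pi · (32*pi) = 32.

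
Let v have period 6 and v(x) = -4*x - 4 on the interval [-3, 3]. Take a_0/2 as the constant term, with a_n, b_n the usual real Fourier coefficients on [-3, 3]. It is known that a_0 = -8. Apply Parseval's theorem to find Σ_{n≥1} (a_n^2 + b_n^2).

Parseval: a_0^2/2 + Σ_{n≥1} (a_n^2+b_n^2) = 1/3 ∫_{-3}^{3} v(x)^2 dx = 128.
Subtract a_0^2/2 = 32: Σ (a_n^2+b_n^2) = 96.

96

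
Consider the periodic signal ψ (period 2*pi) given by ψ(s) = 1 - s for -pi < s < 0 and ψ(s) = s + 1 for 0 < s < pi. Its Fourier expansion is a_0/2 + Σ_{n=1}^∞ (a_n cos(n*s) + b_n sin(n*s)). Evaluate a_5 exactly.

-4/(25*pi)

a_5 = 1/pi ∫_{-pi}^{pi} ψ(s) cos(5*s) ds.
ψ is even and cos(5*s) is even, so the integrand is even and a_5 = 2/pi ∫_0^{pi} ψ(s) cos(5*s) ds.
Integrating by parts (boundary term plus one more integral), an antiderivative of (s + 1) cos(5*s) is s*sin(5*s)/5 + sin(5*s)/5 + cos(5*s)/25; evaluating from 0 to pi: ∫_{0}^{pi} (s + 1) cos(5*s) ds = (-1/25) - (1/25) = -2/25.
Hence a_5 = (2/pi)·(-2/25) = -4/(25*pi).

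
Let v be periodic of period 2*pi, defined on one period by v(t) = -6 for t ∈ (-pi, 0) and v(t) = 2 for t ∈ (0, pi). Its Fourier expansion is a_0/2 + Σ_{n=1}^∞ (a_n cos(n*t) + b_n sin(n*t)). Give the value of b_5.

b_5 = 1/pi ∫_{-pi}^{pi} v(t) sin(5*t) dt.
Split the integral at the breakpoints.
Directly, an antiderivative of (-6) sin(5*t) is 6*cos(5*t)/5; evaluating from -pi to 0: ∫_{-pi}^{0} (-6) sin(5*t) dt = (6/5) - (-6/5) = 12/5.
Directly, an antiderivative of (2) sin(5*t) is -2*cos(5*t)/5; evaluating from 0 to pi: ∫_{0}^{pi} (2) sin(5*t) dt = (2/5) - (-2/5) = 4/5.
Summing the pieces and multiplying by (1/pi) gives b_5 = 16/(5*pi).

16/(5*pi)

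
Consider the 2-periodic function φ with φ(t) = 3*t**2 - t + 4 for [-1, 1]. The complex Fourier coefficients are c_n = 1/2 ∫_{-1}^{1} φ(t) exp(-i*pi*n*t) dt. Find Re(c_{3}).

-2/(3*pi**2)

Since φ is real-valued, Re(c_{3}) = 1/2 ∫_{-1}^{1} φ(t) cos(3*pi*t) dt = a_{3}/2.
Integrating by parts twice (tabular method), an antiderivative of (3*t**2 - t + 4) cos(3*pi*t) is t**2*sin(3*pi*t)/pi - t*sin(3*pi*t)/(3*pi) + 2*t*cos(3*pi*t)/(3*pi**2) - 2*sin(3*pi*t)/(9*pi**3) + 4*sin(3*pi*t)/(3*pi) - cos(3*pi*t)/(9*pi**2); evaluating from -1 to 1: ∫_{-1}^{1} (3*t**2 - t + 4) cos(3*pi*t) dt = (-5/(9*pi**2)) - (7/(9*pi**2)) = -4/(3*pi**2).
Hence Re(c_{3}) = (1/2)·(-4/(3*pi**2)) = -2/(3*pi**2).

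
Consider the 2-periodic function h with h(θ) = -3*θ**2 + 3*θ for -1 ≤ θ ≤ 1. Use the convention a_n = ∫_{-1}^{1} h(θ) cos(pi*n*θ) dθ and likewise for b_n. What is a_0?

a_0 = ∫_{-1}^{1} h(θ) dθ = -2.

-2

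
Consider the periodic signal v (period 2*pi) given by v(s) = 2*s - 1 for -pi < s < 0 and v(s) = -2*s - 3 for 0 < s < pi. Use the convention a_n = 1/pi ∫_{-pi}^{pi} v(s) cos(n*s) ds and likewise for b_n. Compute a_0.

-2*pi - 4

a_0 = 1/pi ∫_{-pi}^{pi} v(s) ds = 1/pi · (-2*pi*(2 + pi)) = -2*pi - 4.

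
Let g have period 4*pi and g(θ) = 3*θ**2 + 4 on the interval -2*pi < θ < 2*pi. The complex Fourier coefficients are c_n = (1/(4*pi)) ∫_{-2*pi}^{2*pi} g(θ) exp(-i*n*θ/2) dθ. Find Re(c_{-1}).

Since g is real-valued, Re(c_{-1}) = (1/(4*pi)) ∫_{-2*pi}^{2*pi} g(θ) cos(-θ/2) dθ = a_{1}/2.
g is even and cos(-θ/2) is even, so the integrand is even: ∫_{-2*pi}^{2*pi} g(θ) cos(-θ/2) dθ = 2∫_0^{2*pi} g(θ) cos(-θ/2) dθ.
Integrating by parts twice (tabular method), an antiderivative of (3*θ**2 + 4) cos(-θ/2) is 6*θ**2*sin(θ/2) + 24*θ*cos(θ/2) - 40*sin(θ/2); evaluating from 0 to 2*pi: ∫_{0}^{2*pi} (3*θ**2 + 4) cos(-θ/2) dθ = (-48*pi) - (0) = -48*pi.
So ∫_{-2*pi}^{2*pi} g(θ) cos(-θ/2) dθ = -96*pi.
Hence Re(c_{-1}) = (1/(4*pi))·(-96*pi) = -24.

-24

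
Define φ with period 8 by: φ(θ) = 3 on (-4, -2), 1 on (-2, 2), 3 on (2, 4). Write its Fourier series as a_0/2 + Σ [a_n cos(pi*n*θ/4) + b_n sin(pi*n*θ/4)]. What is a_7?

a_7 = 1/4 ∫_{-4}^{4} φ(θ) cos(7*pi*θ/4) dθ.
φ is even and cos(7*pi*θ/4) is even, so the integrand is even and a_7 = 1/2 ∫_0^{4} φ(θ) cos(7*pi*θ/4) dθ.
Split the integral at the breakpoints.
Directly, an antiderivative of (1) cos(7*pi*θ/4) is 4*sin(7*pi*θ/4)/(7*pi); evaluating from 0 to 2: ∫_{0}^{2} (1) cos(7*pi*θ/4) dθ = (-4/(7*pi)) - (0) = -4/(7*pi).
Directly, an antiderivative of (3) cos(7*pi*θ/4) is 12*sin(7*pi*θ/4)/(7*pi); evaluating from 2 to 4: ∫_{2}^{4} (3) cos(7*pi*θ/4) dθ = (0) - (-12/(7*pi)) = 12/(7*pi).
Summing the pieces and multiplying by (1/2) gives a_7 = 4/(7*pi).

4/(7*pi)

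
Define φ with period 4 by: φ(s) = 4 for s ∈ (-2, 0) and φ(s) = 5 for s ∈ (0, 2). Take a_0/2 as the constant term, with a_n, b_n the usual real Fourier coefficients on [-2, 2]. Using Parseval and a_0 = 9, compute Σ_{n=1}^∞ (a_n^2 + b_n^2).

1/2

Parseval: a_0^2/2 + Σ_{n≥1} (a_n^2+b_n^2) = 1/2 ∫_{-2}^{2} φ(s)^2 ds = 41.
Subtract a_0^2/2 = 81/2: Σ (a_n^2+b_n^2) = 1/2.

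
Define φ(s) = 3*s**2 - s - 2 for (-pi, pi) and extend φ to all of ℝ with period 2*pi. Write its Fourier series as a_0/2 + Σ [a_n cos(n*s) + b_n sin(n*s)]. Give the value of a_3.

-4/3

a_3 = 1/pi ∫_{-pi}^{pi} φ(s) cos(3*s) ds.
Integrating by parts twice (tabular method), an antiderivative of (3*s**2 - s - 2) cos(3*s) is s**2*sin(3*s) - s*sin(3*s)/3 + 2*s*cos(3*s)/3 - 8*sin(3*s)/9 - cos(3*s)/9; evaluating from -pi to pi: ∫_{-pi}^{pi} (3*s**2 - s - 2) cos(3*s) ds = (1/9 - 2*pi/3) - (1/9 + 2*pi/3) = -4*pi/3.
Hence a_3 = (1/pi)·(-4*pi/3) = -4/3.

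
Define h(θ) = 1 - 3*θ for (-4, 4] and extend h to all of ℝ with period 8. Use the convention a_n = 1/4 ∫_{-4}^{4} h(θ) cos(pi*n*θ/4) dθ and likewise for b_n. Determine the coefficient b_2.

12/pi

b_2 = 1/4 ∫_{-4}^{4} h(θ) sin(pi*θ/2) dθ.
Integrating by parts (boundary term plus one more integral), an antiderivative of (1 - 3*θ) sin(pi*θ/2) is 6*θ*cos(pi*θ/2)/pi - 12*sin(pi*θ/2)/pi**2 - 2*cos(pi*θ/2)/pi; evaluating from -4 to 4: ∫_{-4}^{4} (1 - 3*θ) sin(pi*θ/2) dθ = (22/pi) - (-26/pi) = 48/pi.
Hence b_2 = (1/4)·(48/pi) = 12/pi.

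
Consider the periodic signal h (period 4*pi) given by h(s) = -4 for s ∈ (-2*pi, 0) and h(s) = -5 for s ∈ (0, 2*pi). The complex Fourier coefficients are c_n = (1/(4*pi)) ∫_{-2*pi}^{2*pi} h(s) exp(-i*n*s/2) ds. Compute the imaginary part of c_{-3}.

-1/(3*pi)

Since h is real-valued, Im(c_{-3}) = -(1/(4*pi)) ∫_{-2*pi}^{2*pi} h(s) sin(-3*s/2) ds = b_{3}/2.
Split the integral at the breakpoints.
Directly, an antiderivative of (-4) sin(-3*s/2) is -8*cos(3*s/2)/3; evaluating from -2*pi to 0: ∫_{-2*pi}^{0} (-4) sin(-3*s/2) ds = (-8/3) - (8/3) = -16/3.
Directly, an antiderivative of (-5) sin(-3*s/2) is -10*cos(3*s/2)/3; evaluating from 0 to 2*pi: ∫_{0}^{2*pi} (-5) sin(-3*s/2) ds = (10/3) - (-10/3) = 20/3.
So ∫_{-2*pi}^{2*pi} h(s) sin(-3*s/2) ds = 4/3.
Hence Im(c_{-3}) = (-1/(4*pi))·(4/3) = -1/(3*pi).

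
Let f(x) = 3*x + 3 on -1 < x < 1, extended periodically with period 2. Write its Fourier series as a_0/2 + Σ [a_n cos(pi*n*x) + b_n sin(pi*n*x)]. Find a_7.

a_7 = ∫_{-1}^{1} f(x) cos(7*pi*x) dx.
Integrating by parts (boundary term plus one more integral), an antiderivative of (3*x + 3) cos(7*pi*x) is 3*x*sin(7*pi*x)/(7*pi) + 3*sin(7*pi*x)/(7*pi) + 3*cos(7*pi*x)/(49*pi**2); evaluating from -1 to 1: ∫_{-1}^{1} (3*x + 3) cos(7*pi*x) dx = (-3/(49*pi**2)) - (-3/(49*pi**2)) = 0.
Hence a_7 = 0.

0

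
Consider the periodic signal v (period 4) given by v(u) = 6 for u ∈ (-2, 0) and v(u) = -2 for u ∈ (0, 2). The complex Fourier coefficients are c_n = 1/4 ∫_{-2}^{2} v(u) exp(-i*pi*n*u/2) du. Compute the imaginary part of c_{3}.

8/(3*pi)

Since v is real-valued, Im(c_{3}) = -1/4 ∫_{-2}^{2} v(u) sin(3*pi*u/2) du = -b_{3}/2.
Split the integral at the breakpoints.
Directly, an antiderivative of (6) sin(3*pi*u/2) is -4*cos(3*pi*u/2)/pi; evaluating from -2 to 0: ∫_{-2}^{0} (6) sin(3*pi*u/2) du = (-4/pi) - (4/pi) = -8/pi.
Directly, an antiderivative of (-2) sin(3*pi*u/2) is 4*cos(3*pi*u/2)/(3*pi); evaluating from 0 to 2: ∫_{0}^{2} (-2) sin(3*pi*u/2) du = (-4/(3*pi)) - (4/(3*pi)) = -8/(3*pi).
So ∫_{-2}^{2} v(u) sin(3*pi*u/2) du = -32/(3*pi).
Hence Im(c_{3}) = (-1/4)·(-32/(3*pi)) = 8/(3*pi).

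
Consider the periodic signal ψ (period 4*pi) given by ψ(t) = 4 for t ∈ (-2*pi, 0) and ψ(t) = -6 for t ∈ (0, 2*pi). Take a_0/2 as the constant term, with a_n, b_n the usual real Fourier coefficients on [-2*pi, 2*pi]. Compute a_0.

-2

a_0 = (1/(2*pi)) ∫_{-2*pi}^{2*pi} ψ(t) dt = (1/(2*pi)) · (-4*pi) = -2.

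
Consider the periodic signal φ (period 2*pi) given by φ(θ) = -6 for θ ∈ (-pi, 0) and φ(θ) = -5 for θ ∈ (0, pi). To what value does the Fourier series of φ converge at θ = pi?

-11/2

θ = pi differs from θ = -pi by 1 full period(s), and the series is 2*pi-periodic.
At θ = -pi the one-sided limits are φ(-pi^-) = -5 and φ(-pi^+) = -6.
By Dirichlet's theorem the series converges to their average, [(-5) + (-6)]/2 = -11/2.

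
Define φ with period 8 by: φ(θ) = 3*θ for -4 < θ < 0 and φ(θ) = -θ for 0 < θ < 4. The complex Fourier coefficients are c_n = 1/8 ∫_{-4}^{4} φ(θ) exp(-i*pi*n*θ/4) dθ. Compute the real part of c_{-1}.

16/pi**2

Since φ is real-valued, Re(c_{-1}) = 1/8 ∫_{-4}^{4} φ(θ) cos(-pi*θ/4) dθ = a_{1}/2.
Split the integral at the breakpoints.
Integrating by parts (boundary term plus one more integral), an antiderivative of (3*θ) cos(-pi*θ/4) is 12*θ*sin(pi*θ/4)/pi + 48*cos(pi*θ/4)/pi**2; evaluating from -4 to 0: ∫_{-4}^{0} (3*θ) cos(-pi*θ/4) dθ = (48/pi**2) - (-48/pi**2) = 96/pi**2.
Integrating by parts (boundary term plus one more integral), an antiderivative of (-θ) cos(-pi*θ/4) is -4*θ*sin(pi*θ/4)/pi - 16*cos(pi*θ/4)/pi**2; evaluating from 0 to 4: ∫_{0}^{4} (-θ) cos(-pi*θ/4) dθ = (16/pi**2) - (-16/pi**2) = 32/pi**2.
So ∫_{-4}^{4} φ(θ) cos(-pi*θ/4) dθ = 128/pi**2.
Hence Re(c_{-1}) = (1/8)·(128/pi**2) = 16/pi**2.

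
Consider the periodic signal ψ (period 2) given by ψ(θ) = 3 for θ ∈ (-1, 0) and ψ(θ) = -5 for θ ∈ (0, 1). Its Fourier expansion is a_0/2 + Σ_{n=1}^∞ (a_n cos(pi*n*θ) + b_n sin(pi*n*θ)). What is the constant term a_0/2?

a_0 = ∫_{-1}^{1} ψ(θ) dθ = -2.
So the constant term a_0/2 = -1.

-1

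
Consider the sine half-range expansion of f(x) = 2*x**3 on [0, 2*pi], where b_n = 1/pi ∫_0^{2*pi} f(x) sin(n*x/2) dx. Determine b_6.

8/9 - 16*pi**2/3

b_6 = 1/pi ∫_0^{2*pi} (2*x**3) sin(3*x) dx.
Integrating by parts three times (tabular method), an antiderivative of (2*x**3) sin(3*x) is -2*x**3*cos(3*x)/3 + 2*x**2*sin(3*x)/3 + 4*x*cos(3*x)/9 - 4*sin(3*x)/27; evaluating from 0 to 2*pi: ∫_{0}^{2*pi} (2*x**3) sin(3*x) dx = (8*pi*(1 - 6*pi**2)/9) - (0) = 8*pi*(1 - 6*pi**2)/9.
Hence b_6 = (1/pi)·(8*pi*(1 - 6*pi**2)/9) = 8/9 - 16*pi**2/3.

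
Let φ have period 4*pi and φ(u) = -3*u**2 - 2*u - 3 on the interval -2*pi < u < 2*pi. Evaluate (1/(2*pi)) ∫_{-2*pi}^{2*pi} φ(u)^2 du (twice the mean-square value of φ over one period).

(1/(2*pi)) ∫_{-2*pi}^{2*pi} φ(u)^2 du = (1/(2*pi)) · (4*pi*(135 + 440*pi**2 + 432*pi**4)/15) = 18 + 176*pi**2/3 + 288*pi**4/5.

18 + 176*pi**2/3 + 288*pi**4/5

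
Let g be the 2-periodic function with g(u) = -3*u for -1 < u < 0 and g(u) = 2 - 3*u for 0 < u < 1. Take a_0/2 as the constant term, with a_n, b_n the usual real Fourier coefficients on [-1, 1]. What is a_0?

2

a_0 = ∫_{-1}^{1} g(u) du = 2.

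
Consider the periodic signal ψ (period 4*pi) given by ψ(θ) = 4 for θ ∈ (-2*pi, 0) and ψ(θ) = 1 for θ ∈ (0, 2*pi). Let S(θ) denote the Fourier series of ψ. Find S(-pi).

ψ is continuous at θ = -pi with value 4, so the series converges to 4 there.

4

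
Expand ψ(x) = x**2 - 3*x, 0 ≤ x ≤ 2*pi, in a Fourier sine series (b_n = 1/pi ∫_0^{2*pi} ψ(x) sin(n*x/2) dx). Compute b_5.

b_5 = 1/pi ∫_0^{2*pi} (x**2 - 3*x) sin(5*x/2) dx.
Integrating by parts twice (tabular method), an antiderivative of (x**2 - 3*x) sin(5*x/2) is -2*x**2*cos(5*x/2)/5 + 8*x*sin(5*x/2)/25 + 6*x*cos(5*x/2)/5 - 12*sin(5*x/2)/25 + 16*cos(5*x/2)/125; evaluating from 0 to 2*pi: ∫_{0}^{2*pi} (x**2 - 3*x) sin(5*x/2) dx = (-12*pi/5 - 16/125 + 8*pi**2/5) - (16/125) = -12*pi/5 - 32/125 + 8*pi**2/5.
Hence b_5 = (1/pi)·(-12*pi/5 - 32/125 + 8*pi**2/5) = 4*(-75*pi - 8 + 50*pi**2)/(125*pi).

4*(-75*pi - 8 + 50*pi**2)/(125*pi)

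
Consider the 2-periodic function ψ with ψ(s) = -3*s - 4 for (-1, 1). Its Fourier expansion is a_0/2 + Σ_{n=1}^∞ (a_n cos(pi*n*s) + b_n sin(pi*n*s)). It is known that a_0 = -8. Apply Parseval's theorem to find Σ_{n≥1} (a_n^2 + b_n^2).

6

Parseval: a_0^2/2 + Σ_{n≥1} (a_n^2+b_n^2) = ∫_{-1}^{1} ψ(s)^2 ds = 38.
Subtract a_0^2/2 = 32: Σ (a_n^2+b_n^2) = 6.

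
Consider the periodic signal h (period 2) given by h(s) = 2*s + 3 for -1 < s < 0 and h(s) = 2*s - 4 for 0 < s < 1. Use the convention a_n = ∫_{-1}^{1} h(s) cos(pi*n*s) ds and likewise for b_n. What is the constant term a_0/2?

-1/2

a_0 = ∫_{-1}^{1} h(s) ds = -1.
So the constant term a_0/2 = -1/2.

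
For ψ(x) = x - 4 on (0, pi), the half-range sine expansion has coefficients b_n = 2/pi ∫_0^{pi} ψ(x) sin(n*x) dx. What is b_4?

-1/2

b_4 = 2/pi ∫_0^{pi} (x - 4) sin(4*x) dx.
Integrating by parts (boundary term plus one more integral), an antiderivative of (x - 4) sin(4*x) is -x*cos(4*x)/4 + sin(4*x)/16 + cos(4*x); evaluating from 0 to pi: ∫_{0}^{pi} (x - 4) sin(4*x) dx = (1 - pi/4) - (1) = -pi/4.
Hence b_4 = (2/pi)·(-pi/4) = -1/2.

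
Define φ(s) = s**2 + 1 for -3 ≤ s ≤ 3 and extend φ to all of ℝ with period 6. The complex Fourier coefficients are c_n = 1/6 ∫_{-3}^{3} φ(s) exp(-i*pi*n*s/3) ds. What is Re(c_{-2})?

Since φ is real-valued, Re(c_{-2}) = 1/6 ∫_{-3}^{3} φ(s) cos(-2*pi*s/3) ds = a_{2}/2.
φ is even and cos(-2*pi*s/3) is even, so the integrand is even: ∫_{-3}^{3} φ(s) cos(-2*pi*s/3) ds = 2∫_0^{3} φ(s) cos(-2*pi*s/3) ds.
Integrating by parts twice (tabular method), an antiderivative of (s**2 + 1) cos(-2*pi*s/3) is 3*s**2*sin(2*pi*s/3)/(2*pi) + 9*s*cos(2*pi*s/3)/(2*pi**2) - 27*sin(2*pi*s/3)/(4*pi**3) + 3*sin(2*pi*s/3)/(2*pi); evaluating from 0 to 3: ∫_{0}^{3} (s**2 + 1) cos(-2*pi*s/3) ds = (27/(2*pi**2)) - (0) = 27/(2*pi**2).
So ∫_{-3}^{3} φ(s) cos(-2*pi*s/3) ds = 27/pi**2.
Hence Re(c_{-2}) = (1/6)·(27/pi**2) = 9/(2*pi**2).

9/(2*pi**2)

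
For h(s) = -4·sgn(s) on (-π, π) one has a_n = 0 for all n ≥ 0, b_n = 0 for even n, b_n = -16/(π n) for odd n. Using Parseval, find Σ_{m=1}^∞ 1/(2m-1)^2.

pi**2/8

Parseval: Σ b_n^2 = (1/π) ∫_{-π}^{π} h(s)^2 ds = 32.
Only odd n contribute, with b_n^2 = 256/(π^2 n^2), so Σ_{m≥1} 1/(2m-1)^2 = π^2·(32)/256 = pi**2/8.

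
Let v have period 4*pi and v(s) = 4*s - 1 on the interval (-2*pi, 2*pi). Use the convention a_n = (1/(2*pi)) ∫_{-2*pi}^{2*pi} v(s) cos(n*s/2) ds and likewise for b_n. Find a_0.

-2

a_0 = (1/(2*pi)) ∫_{-2*pi}^{2*pi} v(s) ds = (1/(2*pi)) · (-4*pi) = -2.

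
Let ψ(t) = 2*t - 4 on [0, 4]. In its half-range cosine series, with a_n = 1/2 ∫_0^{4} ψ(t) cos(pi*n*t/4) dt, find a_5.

-32/(25*pi**2)

a_5 = 1/2 ∫_0^{4} (2*t - 4) cos(5*pi*t/4) dt.
Integrating by parts (boundary term plus one more integral), an antiderivative of (2*t - 4) cos(5*pi*t/4) is 8*t*sin(5*pi*t/4)/(5*pi) - 16*sin(5*pi*t/4)/(5*pi) + 32*cos(5*pi*t/4)/(25*pi**2); evaluating from 0 to 4: ∫_{0}^{4} (2*t - 4) cos(5*pi*t/4) dt = (-32/(25*pi**2)) - (32/(25*pi**2)) = -64/(25*pi**2).
Hence a_5 = (1/2)·(-64/(25*pi**2)) = -32/(25*pi**2).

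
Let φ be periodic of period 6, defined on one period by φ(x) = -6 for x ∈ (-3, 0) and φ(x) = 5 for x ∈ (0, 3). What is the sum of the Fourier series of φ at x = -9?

x = -9 differs from x = -3 by -1 full period(s), and the series is 6-periodic.
At x = -3 the one-sided limits are φ(-3^-) = 5 and φ(-3^+) = -6.
By Dirichlet's theorem the series converges to their average, [(5) + (-6)]/2 = -1/2.

-1/2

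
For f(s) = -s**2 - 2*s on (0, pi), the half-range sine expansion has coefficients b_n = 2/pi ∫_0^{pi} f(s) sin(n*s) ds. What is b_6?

2/3 + pi/3

b_6 = 2/pi ∫_0^{pi} (-s**2 - 2*s) sin(6*s) ds.
Integrating by parts twice (tabular method), an antiderivative of (-s**2 - 2*s) sin(6*s) is s**2*cos(6*s)/6 - s*sin(6*s)/18 + s*cos(6*s)/3 - sin(6*s)/18 - cos(6*s)/108; evaluating from 0 to pi: ∫_{0}^{pi} (-s**2 - 2*s) sin(6*s) ds = (-1/108 + pi/3 + pi**2/6) - (-1/108) = pi*(2 + pi)/6.
Hence b_6 = (2/pi)·(pi*(2 + pi)/6) = 2/3 + pi/3.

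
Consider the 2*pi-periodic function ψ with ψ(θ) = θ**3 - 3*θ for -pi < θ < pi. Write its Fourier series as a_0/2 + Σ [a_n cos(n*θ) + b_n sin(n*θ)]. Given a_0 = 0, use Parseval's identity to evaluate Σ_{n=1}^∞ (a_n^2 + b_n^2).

2*pi**2*(-42*pi**2 + 105 + 5*pi**4)/35

Parseval: a_0^2/2 + Σ_{n≥1} (a_n^2+b_n^2) = 1/pi ∫_{-pi}^{pi} ψ(θ)^2 dθ = 2*pi**2*(-42*pi**2 + 105 + 5*pi**4)/35.
Subtract a_0^2/2 = 0: Σ (a_n^2+b_n^2) = 2*pi**2*(-42*pi**2 + 105 + 5*pi**4)/35.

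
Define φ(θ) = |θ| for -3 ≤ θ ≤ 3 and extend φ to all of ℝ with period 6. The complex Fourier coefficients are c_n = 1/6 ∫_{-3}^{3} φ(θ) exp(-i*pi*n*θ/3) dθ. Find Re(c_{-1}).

-6/pi**2

Since φ is real-valued, Re(c_{-1}) = 1/6 ∫_{-3}^{3} φ(θ) cos(-pi*θ/3) dθ = a_{1}/2.
φ is even and cos(-pi*θ/3) is even, so the integrand is even: ∫_{-3}^{3} φ(θ) cos(-pi*θ/3) dθ = 2∫_0^{3} φ(θ) cos(-pi*θ/3) dθ.
Integrating by parts (boundary term plus one more integral), an antiderivative of (θ) cos(-pi*θ/3) is 3*θ*sin(pi*θ/3)/pi + 9*cos(pi*θ/3)/pi**2; evaluating from 0 to 3: ∫_{0}^{3} (θ) cos(-pi*θ/3) dθ = (-9/pi**2) - (9/pi**2) = -18/pi**2.
So ∫_{-3}^{3} φ(θ) cos(-pi*θ/3) dθ = -36/pi**2.
Hence Re(c_{-1}) = (1/6)·(-36/pi**2) = -6/pi**2.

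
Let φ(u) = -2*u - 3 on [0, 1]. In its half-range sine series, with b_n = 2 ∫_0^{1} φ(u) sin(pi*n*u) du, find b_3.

b_3 = 2 ∫_0^{1} (-2*u - 3) sin(3*pi*u) du.
Integrating by parts (boundary term plus one more integral), an antiderivative of (-2*u - 3) sin(3*pi*u) is 2*u*cos(3*pi*u)/(3*pi) - 2*sin(3*pi*u)/(9*pi**2) + cos(3*pi*u)/pi; evaluating from 0 to 1: ∫_{0}^{1} (-2*u - 3) sin(3*pi*u) du = (-5/(3*pi)) - (1/pi) = -8/(3*pi).
Hence b_3 = 2·(-8/(3*pi)) = -16/(3*pi).

-16/(3*pi)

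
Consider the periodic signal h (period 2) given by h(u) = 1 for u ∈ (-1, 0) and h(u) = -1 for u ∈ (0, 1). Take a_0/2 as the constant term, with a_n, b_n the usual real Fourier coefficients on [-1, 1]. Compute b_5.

b_5 = ∫_{-1}^{1} h(u) sin(5*pi*u) du.
h is odd and sin(5*pi*u) is odd, so the integrand is even and b_5 = 2 ∫_0^{1} h(u) sin(5*pi*u) du.
Directly, an antiderivative of (-1) sin(5*pi*u) is cos(5*pi*u)/(5*pi); evaluating from 0 to 1: ∫_{0}^{1} (-1) sin(5*pi*u) du = (-1/(5*pi)) - (1/(5*pi)) = -2/(5*pi).
Hence b_5 = 2·(-2/(5*pi)) = -4/(5*pi).

-4/(5*pi)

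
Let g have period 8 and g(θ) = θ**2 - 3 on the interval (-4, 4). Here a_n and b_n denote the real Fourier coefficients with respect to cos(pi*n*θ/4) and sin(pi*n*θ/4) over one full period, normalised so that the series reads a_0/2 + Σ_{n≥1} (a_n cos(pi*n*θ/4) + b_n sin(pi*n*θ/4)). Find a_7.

-64/(49*pi**2)

a_7 = 1/4 ∫_{-4}^{4} g(θ) cos(7*pi*θ/4) dθ.
g is even and cos(7*pi*θ/4) is even, so the integrand is even and a_7 = 1/2 ∫_0^{4} g(θ) cos(7*pi*θ/4) dθ.
Integrating by parts twice (tabular method), an antiderivative of (θ**2 - 3) cos(7*pi*θ/4) is 4*θ**2*sin(7*pi*θ/4)/(7*pi) + 32*θ*cos(7*pi*θ/4)/(49*pi**2) - 12*sin(7*pi*θ/4)/(7*pi) - 128*sin(7*pi*θ/4)/(343*pi**3); evaluating from 0 to 4: ∫_{0}^{4} (θ**2 - 3) cos(7*pi*θ/4) dθ = (-128/(49*pi**2)) - (0) = -128/(49*pi**2).
Hence a_7 = (1/2)·(-128/(49*pi**2)) = -64/(49*pi**2).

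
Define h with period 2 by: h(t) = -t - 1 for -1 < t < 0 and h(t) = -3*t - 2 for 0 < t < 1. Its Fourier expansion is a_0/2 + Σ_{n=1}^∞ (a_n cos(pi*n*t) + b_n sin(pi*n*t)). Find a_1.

4/pi**2

a_1 = ∫_{-1}^{1} h(t) cos(pi*t) dt.
Split the integral at the breakpoints.
Integrating by parts (boundary term plus one more integral), an antiderivative of (-t - 1) cos(pi*t) is -t*sin(pi*t)/pi - sin(pi*t)/pi - cos(pi*t)/pi**2; evaluating from -1 to 0: ∫_{-1}^{0} (-t - 1) cos(pi*t) dt = (-1/pi**2) - (pi**(-2)) = -2/pi**2.
Integrating by parts (boundary term plus one more integral), an antiderivative of (-3*t - 2) cos(pi*t) is -3*t*sin(pi*t)/pi - 2*sin(pi*t)/pi - 3*cos(pi*t)/pi**2; evaluating from 0 to 1: ∫_{0}^{1} (-3*t - 2) cos(pi*t) dt = (3/pi**2) - (-3/pi**2) = 6/pi**2.
Summing the pieces gives a_1 = 4/pi**2.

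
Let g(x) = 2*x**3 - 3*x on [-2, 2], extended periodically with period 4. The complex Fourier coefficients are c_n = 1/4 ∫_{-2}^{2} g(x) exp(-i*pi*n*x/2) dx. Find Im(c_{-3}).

Since g is real-valued, Im(c_{-3}) = -1/4 ∫_{-2}^{2} g(x) sin(-3*pi*x/2) dx = b_{3}/2.
g is odd and sin(-3*pi*x/2) is odd, so the integrand is even: ∫_{-2}^{2} g(x) sin(-3*pi*x/2) dx = 2∫_0^{2} g(x) sin(-3*pi*x/2) dx.
Integrating by parts three times (tabular method), an antiderivative of (2*x**3 - 3*x) sin(-3*pi*x/2) is 4*x**3*cos(3*pi*x/2)/(3*pi) - 8*x**2*sin(3*pi*x/2)/(3*pi**2) - 2*x*cos(3*pi*x/2)/pi - 32*x*cos(3*pi*x/2)/(9*pi**3) + 64*sin(3*pi*x/2)/(27*pi**4) + 4*sin(3*pi*x/2)/(3*pi**2); evaluating from 0 to 2: ∫_{0}^{2} (2*x**3 - 3*x) sin(-3*pi*x/2) dx = (4*(16 - 15*pi**2)/(9*pi**3)) - (0) = 4*(16 - 15*pi**2)/(9*pi**3).
So ∫_{-2}^{2} g(x) sin(-3*pi*x/2) dx = 8*(16 - 15*pi**2)/(9*pi**3).
Hence Im(c_{-3}) = (-1/4)·(8*(16 - 15*pi**2)/(9*pi**3)) = 2*(-16 + 15*pi**2)/(9*pi**3).

2*(-16 + 15*pi**2)/(9*pi**3)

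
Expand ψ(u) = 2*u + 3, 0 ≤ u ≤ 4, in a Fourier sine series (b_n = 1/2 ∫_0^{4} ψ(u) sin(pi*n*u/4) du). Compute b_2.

-8/pi

b_2 = 1/2 ∫_0^{4} (2*u + 3) sin(pi*u/2) du.
Integrating by parts (boundary term plus one more integral), an antiderivative of (2*u + 3) sin(pi*u/2) is -4*u*cos(pi*u/2)/pi + 8*sin(pi*u/2)/pi**2 - 6*cos(pi*u/2)/pi; evaluating from 0 to 4: ∫_{0}^{4} (2*u + 3) sin(pi*u/2) du = (-22/pi) - (-6/pi) = -16/pi.
Hence b_2 = (1/2)·(-16/pi) = -8/pi.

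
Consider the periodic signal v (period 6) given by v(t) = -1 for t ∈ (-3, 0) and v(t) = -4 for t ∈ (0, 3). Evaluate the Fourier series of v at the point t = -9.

-5/2

t = -9 differs from t = 3 by -2 full period(s), and the series is 6-periodic.
At t = 3 the one-sided limits are v(3^-) = -4 and v(3^+) = -1.
By Dirichlet's theorem the series converges to their average, [(-4) + (-1)]/2 = -5/2.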